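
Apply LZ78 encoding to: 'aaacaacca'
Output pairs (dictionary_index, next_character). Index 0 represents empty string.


LZ78 encoding steps:
Dictionary: {0: ''}
Step 1: w='' (idx 0), next='a' -> output (0, 'a'), add 'a' as idx 1
Step 2: w='a' (idx 1), next='a' -> output (1, 'a'), add 'aa' as idx 2
Step 3: w='' (idx 0), next='c' -> output (0, 'c'), add 'c' as idx 3
Step 4: w='aa' (idx 2), next='c' -> output (2, 'c'), add 'aac' as idx 4
Step 5: w='c' (idx 3), next='a' -> output (3, 'a'), add 'ca' as idx 5


Encoded: [(0, 'a'), (1, 'a'), (0, 'c'), (2, 'c'), (3, 'a')]


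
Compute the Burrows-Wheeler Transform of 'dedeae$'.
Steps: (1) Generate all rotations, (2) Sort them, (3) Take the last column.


Rotations (sorted):
  0: $dedeae -> last char: e
  1: ae$dede -> last char: e
  2: deae$de -> last char: e
  3: dedeae$ -> last char: $
  4: e$dedea -> last char: a
  5: eae$ded -> last char: d
  6: edeae$d -> last char: d


BWT = eee$add


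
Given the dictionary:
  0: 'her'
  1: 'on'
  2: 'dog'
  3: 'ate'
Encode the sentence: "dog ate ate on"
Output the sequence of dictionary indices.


Look up each word in the dictionary:
  'dog' -> 2
  'ate' -> 3
  'ate' -> 3
  'on' -> 1

Encoded: [2, 3, 3, 1]


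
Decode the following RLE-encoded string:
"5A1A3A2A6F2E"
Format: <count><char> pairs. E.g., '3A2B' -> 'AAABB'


Expanding each <count><char> pair:
  5A -> 'AAAAA'
  1A -> 'A'
  3A -> 'AAA'
  2A -> 'AA'
  6F -> 'FFFFFF'
  2E -> 'EE'

Decoded = AAAAAAAAAAAFFFFFFEE


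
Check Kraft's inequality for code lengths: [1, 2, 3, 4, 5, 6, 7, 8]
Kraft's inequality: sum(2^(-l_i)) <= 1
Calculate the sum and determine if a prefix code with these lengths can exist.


Sum = 2^(-1) + 2^(-2) + 2^(-3) + 2^(-4) + 2^(-5) + 2^(-6) + 2^(-7) + 2^(-8)
    = 0.5 + 0.25 + 0.125 + 0.0625 + 0.03125 + 0.015625 + 0.0078125 + 0.00390625
    = 255/256 = 0.99609375
Since 0.99609375 <= 1, Kraft's inequality IS satisfied.
A prefix code with these lengths CAN exist.

Kraft sum = 0.99609375. Satisfied.


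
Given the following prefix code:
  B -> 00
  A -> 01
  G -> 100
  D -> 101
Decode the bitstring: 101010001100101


Decoding step by step:
Bits 101 -> D
Bits 01 -> A
Bits 00 -> B
Bits 01 -> A
Bits 100 -> G
Bits 101 -> D


Decoded message: DABAGD


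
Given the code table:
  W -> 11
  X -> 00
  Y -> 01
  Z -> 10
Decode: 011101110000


Decoding:
01 -> Y
11 -> W
01 -> Y
11 -> W
00 -> X
00 -> X


Result: YWYWXX


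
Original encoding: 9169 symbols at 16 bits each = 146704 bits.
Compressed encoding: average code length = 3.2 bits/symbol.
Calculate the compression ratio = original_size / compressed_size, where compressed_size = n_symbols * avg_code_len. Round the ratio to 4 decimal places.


original_size = n_symbols * orig_bits = 9169 * 16 = 146704 bits
compressed_size = n_symbols * avg_code_len = 9169 * 3.2 = 29340.8 bits
ratio = original_size / compressed_size = 146704 / 29340.8 = 5.0

Compression ratio = 5.0


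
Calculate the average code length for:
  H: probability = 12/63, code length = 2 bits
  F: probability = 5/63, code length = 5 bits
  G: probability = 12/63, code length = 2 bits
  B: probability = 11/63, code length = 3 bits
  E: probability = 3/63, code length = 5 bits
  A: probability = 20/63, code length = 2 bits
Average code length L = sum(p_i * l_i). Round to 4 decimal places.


Weighted contributions p_i * l_i:
  H: (12/63) * 2 = 24/63
  F: (5/63) * 5 = 25/63
  G: (12/63) * 2 = 24/63
  B: (11/63) * 3 = 33/63
  E: (3/63) * 5 = 15/63
  A: (20/63) * 2 = 40/63
Sum = (24 + 25 + 24 + 33 + 15 + 40)/63 = 161/63

L = 161/63 = 2.5556 bits/symbol


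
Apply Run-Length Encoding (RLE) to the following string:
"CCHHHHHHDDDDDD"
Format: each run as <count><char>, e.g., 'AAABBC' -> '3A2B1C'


Scanning runs left to right:
  i=0: run of 'C' x 2 -> '2C'
  i=2: run of 'H' x 6 -> '6H'
  i=8: run of 'D' x 6 -> '6D'

RLE = 2C6H6D


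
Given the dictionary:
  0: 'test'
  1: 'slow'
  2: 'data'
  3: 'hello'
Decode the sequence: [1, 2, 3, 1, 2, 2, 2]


Look up each index in the dictionary:
  1 -> 'slow'
  2 -> 'data'
  3 -> 'hello'
  1 -> 'slow'
  2 -> 'data'
  2 -> 'data'
  2 -> 'data'

Decoded: "slow data hello slow data data data"


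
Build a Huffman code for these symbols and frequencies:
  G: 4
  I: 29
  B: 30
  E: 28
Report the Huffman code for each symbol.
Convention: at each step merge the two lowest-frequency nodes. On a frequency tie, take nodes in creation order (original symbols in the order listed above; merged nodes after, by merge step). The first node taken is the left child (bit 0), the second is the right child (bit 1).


Huffman tree construction:
Step 1: Merge G(4) + E(28) = 32
Step 2: Merge I(29) + B(30) = 59
Step 3: Merge (G+E)(32) + (I+B)(59) = 91
Read each symbol's code off the tree from the root (left child = 0, right child = 1).

Codes:
  G: 00 (length 2)
  I: 10 (length 2)
  B: 11 (length 2)
  E: 01 (length 2)
Average code length: 182/91 = 2.0000 bits/symbol


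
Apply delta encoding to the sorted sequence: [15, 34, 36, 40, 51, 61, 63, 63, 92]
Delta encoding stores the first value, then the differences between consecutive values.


First value: 15
Deltas:
  34 - 15 = 19
  36 - 34 = 2
  40 - 36 = 4
  51 - 40 = 11
  61 - 51 = 10
  63 - 61 = 2
  63 - 63 = 0
  92 - 63 = 29


Delta encoded: [15, 19, 2, 4, 11, 10, 2, 0, 29]


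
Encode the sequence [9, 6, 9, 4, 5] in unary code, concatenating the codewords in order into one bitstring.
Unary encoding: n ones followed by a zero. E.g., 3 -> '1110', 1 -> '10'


Encode each number as n ones followed by a terminating 0:
  9 -> 1111111110 (10 bits)
  6 -> 1111110 (7 bits)
  9 -> 1111111110 (10 bits)
  4 -> 11110 (5 bits)
  5 -> 111110 (6 bits)
Total length = 10 + 7 + 10 + 5 + 6 = 38 bits.

Unary([9, 6, 9, 4, 5]) = 11111111101111110111111111011110111110 (38 bits)


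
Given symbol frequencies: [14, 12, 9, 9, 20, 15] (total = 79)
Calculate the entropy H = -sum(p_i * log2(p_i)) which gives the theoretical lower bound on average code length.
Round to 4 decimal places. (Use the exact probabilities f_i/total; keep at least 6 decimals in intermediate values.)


Per-symbol terms -p_i * log2(p_i) with p_i = f_i/79:
  p = 14/79 = 0.177215: log2(p) = -2.496426, -p*log2(p) = 0.442405
  p = 12/79 = 0.151899: log2(p) = -2.718818, -p*log2(p) = 0.412985
  p = 9/79 = 0.113924: log2(p) = -3.133856, -p*log2(p) = 0.357022
  p = 9/79 = 0.113924: log2(p) = -3.133856, -p*log2(p) = 0.357022
  p = 20/79 = 0.253165: log2(p) = -1.981853, -p*log2(p) = 0.501735
  p = 15/79 = 0.189873: log2(p) = -2.396890, -p*log2(p) = 0.455106
H = 0.442405 + 0.412985 + 0.357022 + 0.357022 + 0.501735 + 0.455106 = 2.526275

H = 2.5263 bits/symbol


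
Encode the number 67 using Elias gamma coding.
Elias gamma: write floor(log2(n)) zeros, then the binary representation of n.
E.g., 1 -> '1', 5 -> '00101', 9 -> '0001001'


num_bits = floor(log2(67)) + 1 = 7
leading_zeros = num_bits - 1 = 6
binary(67) = 1000011

Elias gamma(67) = '000000' + '1000011' = 0000001000011 (13 bits)


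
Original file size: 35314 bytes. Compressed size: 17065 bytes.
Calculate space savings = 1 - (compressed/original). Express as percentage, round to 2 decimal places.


ratio = compressed/original = 17065/35314 = 0.483236
savings = 1 - ratio = 1 - 0.483236 = 0.516764
as a percentage: 0.516764 * 100 = 51.68%

Space savings = 1 - 17065/35314 = 51.68%


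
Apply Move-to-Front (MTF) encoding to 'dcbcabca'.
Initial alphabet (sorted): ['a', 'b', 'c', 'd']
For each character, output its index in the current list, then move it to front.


MTF encoding:
'd': index 3 in ['a', 'b', 'c', 'd'] -> ['d', 'a', 'b', 'c']
'c': index 3 in ['d', 'a', 'b', 'c'] -> ['c', 'd', 'a', 'b']
'b': index 3 in ['c', 'd', 'a', 'b'] -> ['b', 'c', 'd', 'a']
'c': index 1 in ['b', 'c', 'd', 'a'] -> ['c', 'b', 'd', 'a']
'a': index 3 in ['c', 'b', 'd', 'a'] -> ['a', 'c', 'b', 'd']
'b': index 2 in ['a', 'c', 'b', 'd'] -> ['b', 'a', 'c', 'd']
'c': index 2 in ['b', 'a', 'c', 'd'] -> ['c', 'b', 'a', 'd']
'a': index 2 in ['c', 'b', 'a', 'd'] -> ['a', 'c', 'b', 'd']


Output: [3, 3, 3, 1, 3, 2, 2, 2]


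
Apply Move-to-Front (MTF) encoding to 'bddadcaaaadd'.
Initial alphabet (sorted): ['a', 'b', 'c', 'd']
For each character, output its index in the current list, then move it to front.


MTF encoding:
'b': index 1 in ['a', 'b', 'c', 'd'] -> ['b', 'a', 'c', 'd']
'd': index 3 in ['b', 'a', 'c', 'd'] -> ['d', 'b', 'a', 'c']
'd': index 0 in ['d', 'b', 'a', 'c'] -> ['d', 'b', 'a', 'c']
'a': index 2 in ['d', 'b', 'a', 'c'] -> ['a', 'd', 'b', 'c']
'd': index 1 in ['a', 'd', 'b', 'c'] -> ['d', 'a', 'b', 'c']
'c': index 3 in ['d', 'a', 'b', 'c'] -> ['c', 'd', 'a', 'b']
'a': index 2 in ['c', 'd', 'a', 'b'] -> ['a', 'c', 'd', 'b']
'a': index 0 in ['a', 'c', 'd', 'b'] -> ['a', 'c', 'd', 'b']
'a': index 0 in ['a', 'c', 'd', 'b'] -> ['a', 'c', 'd', 'b']
'a': index 0 in ['a', 'c', 'd', 'b'] -> ['a', 'c', 'd', 'b']
'd': index 2 in ['a', 'c', 'd', 'b'] -> ['d', 'a', 'c', 'b']
'd': index 0 in ['d', 'a', 'c', 'b'] -> ['d', 'a', 'c', 'b']


Output: [1, 3, 0, 2, 1, 3, 2, 0, 0, 0, 2, 0]


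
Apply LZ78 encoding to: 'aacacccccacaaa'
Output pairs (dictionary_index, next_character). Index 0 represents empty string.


LZ78 encoding steps:
Dictionary: {0: ''}
Step 1: w='' (idx 0), next='a' -> output (0, 'a'), add 'a' as idx 1
Step 2: w='a' (idx 1), next='c' -> output (1, 'c'), add 'ac' as idx 2
Step 3: w='ac' (idx 2), next='c' -> output (2, 'c'), add 'acc' as idx 3
Step 4: w='' (idx 0), next='c' -> output (0, 'c'), add 'c' as idx 4
Step 5: w='c' (idx 4), next='c' -> output (4, 'c'), add 'cc' as idx 5
Step 6: w='ac' (idx 2), next='a' -> output (2, 'a'), add 'aca' as idx 6
Step 7: w='a' (idx 1), next='a' -> output (1, 'a'), add 'aa' as idx 7


Encoded: [(0, 'a'), (1, 'c'), (2, 'c'), (0, 'c'), (4, 'c'), (2, 'a'), (1, 'a')]


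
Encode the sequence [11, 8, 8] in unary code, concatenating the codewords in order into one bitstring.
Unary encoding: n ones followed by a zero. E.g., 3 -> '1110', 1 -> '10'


Encode each number as n ones followed by a terminating 0:
  11 -> 111111111110 (12 bits)
  8 -> 111111110 (9 bits)
  8 -> 111111110 (9 bits)
Total length = 12 + 9 + 9 = 30 bits.

Unary([11, 8, 8]) = 111111111110111111110111111110 (30 bits)


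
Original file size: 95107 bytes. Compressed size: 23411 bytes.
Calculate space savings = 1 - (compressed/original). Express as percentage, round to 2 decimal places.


ratio = compressed/original = 23411/95107 = 0.246154
savings = 1 - ratio = 1 - 0.246154 = 0.753846
as a percentage: 0.753846 * 100 = 75.38%

Space savings = 1 - 23411/95107 = 75.38%


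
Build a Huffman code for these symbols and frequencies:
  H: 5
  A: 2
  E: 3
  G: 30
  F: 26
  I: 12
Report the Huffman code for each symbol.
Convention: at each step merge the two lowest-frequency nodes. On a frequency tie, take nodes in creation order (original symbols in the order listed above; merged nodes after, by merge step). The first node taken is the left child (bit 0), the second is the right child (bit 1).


Huffman tree construction:
Step 1: Merge A(2) + E(3) = 5
Step 2: Merge H(5) + (A+E)(5) = 10
Step 3: Merge (H+(A+E))(10) + I(12) = 22
Step 4: Merge ((H+(A+E))+I)(22) + F(26) = 48
Step 5: Merge G(30) + (((H+(A+E))+I)+F)(48) = 78
Read each symbol's code off the tree from the root (left child = 0, right child = 1).

Codes:
  H: 1000 (length 4)
  A: 10010 (length 5)
  E: 10011 (length 5)
  G: 0 (length 1)
  F: 11 (length 2)
  I: 101 (length 3)
Average code length: 163/78 = 2.0897 bits/symbol


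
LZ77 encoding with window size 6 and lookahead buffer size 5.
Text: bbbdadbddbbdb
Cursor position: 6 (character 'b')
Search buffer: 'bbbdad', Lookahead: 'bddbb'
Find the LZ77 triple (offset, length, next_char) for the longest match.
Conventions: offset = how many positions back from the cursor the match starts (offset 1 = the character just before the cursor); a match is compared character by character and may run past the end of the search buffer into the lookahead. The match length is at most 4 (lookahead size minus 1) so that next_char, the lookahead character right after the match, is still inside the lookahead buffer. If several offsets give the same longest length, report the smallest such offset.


Try each offset into the search buffer:
  offset=1 (pos 5, char 'd'): match length 0
  offset=2 (pos 4, char 'a'): match length 0
  offset=3 (pos 3, char 'd'): match length 0
  offset=4 (pos 2, char 'b'): match length 2
  offset=5 (pos 1, char 'b'): match length 1
  offset=6 (pos 0, char 'b'): match length 1
Longest match has length 2 at offset 4.
next_char = character at position 6 + 2 = 8 -> 'd'

Best match: offset=4, length=2 (matching 'bd' starting at position 2)
LZ77 triple: (4, 2, 'd')


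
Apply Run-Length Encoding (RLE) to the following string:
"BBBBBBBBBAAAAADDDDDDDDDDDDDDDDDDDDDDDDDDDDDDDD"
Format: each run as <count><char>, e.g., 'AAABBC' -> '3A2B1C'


Scanning runs left to right:
  i=0: run of 'B' x 9 -> '9B'
  i=9: run of 'A' x 5 -> '5A'
  i=14: run of 'D' x 32 -> '32D'

RLE = 9B5A32D


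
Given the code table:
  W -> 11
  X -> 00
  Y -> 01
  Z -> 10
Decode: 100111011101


Decoding:
10 -> Z
01 -> Y
11 -> W
01 -> Y
11 -> W
01 -> Y


Result: ZYWYWY


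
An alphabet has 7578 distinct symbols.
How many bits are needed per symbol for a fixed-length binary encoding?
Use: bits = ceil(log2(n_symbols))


log2(7578) = 12.8876
Bracket: 2^12 = 4096 < 7578 <= 2^13 = 8192
So ceil(log2(7578)) = 13

bits = ceil(log2(7578)) = ceil(12.8876) = 13 bits


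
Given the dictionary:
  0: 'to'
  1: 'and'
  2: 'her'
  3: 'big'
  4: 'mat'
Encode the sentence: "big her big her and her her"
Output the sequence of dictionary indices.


Look up each word in the dictionary:
  'big' -> 3
  'her' -> 2
  'big' -> 3
  'her' -> 2
  'and' -> 1
  'her' -> 2
  'her' -> 2

Encoded: [3, 2, 3, 2, 1, 2, 2]


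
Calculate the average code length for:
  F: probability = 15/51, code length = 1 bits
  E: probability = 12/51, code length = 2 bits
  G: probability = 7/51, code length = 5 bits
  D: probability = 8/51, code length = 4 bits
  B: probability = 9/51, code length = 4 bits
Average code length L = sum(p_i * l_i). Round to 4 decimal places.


Weighted contributions p_i * l_i:
  F: (15/51) * 1 = 15/51
  E: (12/51) * 2 = 24/51
  G: (7/51) * 5 = 35/51
  D: (8/51) * 4 = 32/51
  B: (9/51) * 4 = 36/51
Sum = (15 + 24 + 35 + 32 + 36)/51 = 142/51

L = 142/51 = 2.7843 bits/symbol


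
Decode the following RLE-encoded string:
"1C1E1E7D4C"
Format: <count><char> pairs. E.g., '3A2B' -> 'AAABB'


Expanding each <count><char> pair:
  1C -> 'C'
  1E -> 'E'
  1E -> 'E'
  7D -> 'DDDDDDD'
  4C -> 'CCCC'

Decoded = CEEDDDDDDDCCCC


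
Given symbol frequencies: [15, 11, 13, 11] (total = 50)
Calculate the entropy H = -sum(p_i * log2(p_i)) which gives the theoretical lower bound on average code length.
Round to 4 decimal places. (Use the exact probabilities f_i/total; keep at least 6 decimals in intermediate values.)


Per-symbol terms -p_i * log2(p_i) with p_i = f_i/50:
  p = 15/50 = 0.300000: log2(p) = -1.736966, -p*log2(p) = 0.521090
  p = 11/50 = 0.220000: log2(p) = -2.184425, -p*log2(p) = 0.480573
  p = 13/50 = 0.260000: log2(p) = -1.943416, -p*log2(p) = 0.505288
  p = 11/50 = 0.220000: log2(p) = -2.184425, -p*log2(p) = 0.480573
H = 0.521090 + 0.480573 + 0.505288 + 0.480573 = 1.987524

H = 1.9875 bits/symbol


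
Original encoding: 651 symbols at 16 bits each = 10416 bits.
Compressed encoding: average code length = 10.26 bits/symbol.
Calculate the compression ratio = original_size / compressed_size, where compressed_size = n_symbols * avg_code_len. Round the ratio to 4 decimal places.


original_size = n_symbols * orig_bits = 651 * 16 = 10416 bits
compressed_size = n_symbols * avg_code_len = 651 * 10.26 = 6679.26 bits
ratio = original_size / compressed_size = 10416 / 6679.26 = 1.5595

Compression ratio = 1.5595


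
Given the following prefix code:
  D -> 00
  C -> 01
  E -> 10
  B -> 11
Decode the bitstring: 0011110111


Decoding step by step:
Bits 00 -> D
Bits 11 -> B
Bits 11 -> B
Bits 01 -> C
Bits 11 -> B


Decoded message: DBBCB


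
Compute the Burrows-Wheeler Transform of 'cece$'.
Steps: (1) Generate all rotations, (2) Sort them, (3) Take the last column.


Rotations (sorted):
  0: $cece -> last char: e
  1: ce$ce -> last char: e
  2: cece$ -> last char: $
  3: e$cec -> last char: c
  4: ece$c -> last char: c


BWT = ee$cc


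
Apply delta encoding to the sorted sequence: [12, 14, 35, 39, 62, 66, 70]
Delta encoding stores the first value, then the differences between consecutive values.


First value: 12
Deltas:
  14 - 12 = 2
  35 - 14 = 21
  39 - 35 = 4
  62 - 39 = 23
  66 - 62 = 4
  70 - 66 = 4


Delta encoded: [12, 2, 21, 4, 23, 4, 4]


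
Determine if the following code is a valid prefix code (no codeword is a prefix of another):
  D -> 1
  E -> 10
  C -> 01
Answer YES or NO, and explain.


Checking each pair (does one codeword prefix another?):
  D='1' vs E='10': prefix -- VIOLATION

NO -- this is NOT a valid prefix code. D (1) is a prefix of E (10).


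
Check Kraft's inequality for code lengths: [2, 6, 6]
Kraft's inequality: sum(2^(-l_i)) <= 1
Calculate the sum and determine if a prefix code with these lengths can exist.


Sum = 2^(-2) + 2^(-6) + 2^(-6)
    = 0.25 + 0.015625 + 0.015625
    = 18/64 = 0.28125
Since 0.28125 <= 1, Kraft's inequality IS satisfied.
A prefix code with these lengths CAN exist.

Kraft sum = 0.28125. Satisfied.


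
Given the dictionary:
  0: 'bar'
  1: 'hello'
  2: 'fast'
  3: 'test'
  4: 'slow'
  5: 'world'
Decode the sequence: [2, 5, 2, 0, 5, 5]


Look up each index in the dictionary:
  2 -> 'fast'
  5 -> 'world'
  2 -> 'fast'
  0 -> 'bar'
  5 -> 'world'
  5 -> 'world'

Decoded: "fast world fast bar world world"


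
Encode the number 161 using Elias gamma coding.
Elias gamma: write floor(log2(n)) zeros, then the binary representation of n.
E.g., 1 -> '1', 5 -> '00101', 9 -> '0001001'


num_bits = floor(log2(161)) + 1 = 8
leading_zeros = num_bits - 1 = 7
binary(161) = 10100001

Elias gamma(161) = '0000000' + '10100001' = 000000010100001 (15 bits)


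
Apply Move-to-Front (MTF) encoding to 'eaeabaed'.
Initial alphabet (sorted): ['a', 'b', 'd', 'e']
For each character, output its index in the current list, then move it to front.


MTF encoding:
'e': index 3 in ['a', 'b', 'd', 'e'] -> ['e', 'a', 'b', 'd']
'a': index 1 in ['e', 'a', 'b', 'd'] -> ['a', 'e', 'b', 'd']
'e': index 1 in ['a', 'e', 'b', 'd'] -> ['e', 'a', 'b', 'd']
'a': index 1 in ['e', 'a', 'b', 'd'] -> ['a', 'e', 'b', 'd']
'b': index 2 in ['a', 'e', 'b', 'd'] -> ['b', 'a', 'e', 'd']
'a': index 1 in ['b', 'a', 'e', 'd'] -> ['a', 'b', 'e', 'd']
'e': index 2 in ['a', 'b', 'e', 'd'] -> ['e', 'a', 'b', 'd']
'd': index 3 in ['e', 'a', 'b', 'd'] -> ['d', 'e', 'a', 'b']


Output: [3, 1, 1, 1, 2, 1, 2, 3]


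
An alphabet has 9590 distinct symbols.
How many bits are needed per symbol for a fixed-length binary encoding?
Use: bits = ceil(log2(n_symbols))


log2(9590) = 13.2273
Bracket: 2^13 = 8192 < 9590 <= 2^14 = 16384
So ceil(log2(9590)) = 14

bits = ceil(log2(9590)) = ceil(13.2273) = 14 bits


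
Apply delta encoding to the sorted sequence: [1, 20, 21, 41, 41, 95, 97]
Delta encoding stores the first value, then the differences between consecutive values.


First value: 1
Deltas:
  20 - 1 = 19
  21 - 20 = 1
  41 - 21 = 20
  41 - 41 = 0
  95 - 41 = 54
  97 - 95 = 2


Delta encoded: [1, 19, 1, 20, 0, 54, 2]


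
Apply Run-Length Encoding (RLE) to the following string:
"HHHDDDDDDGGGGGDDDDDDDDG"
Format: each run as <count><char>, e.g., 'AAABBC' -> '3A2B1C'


Scanning runs left to right:
  i=0: run of 'H' x 3 -> '3H'
  i=3: run of 'D' x 6 -> '6D'
  i=9: run of 'G' x 5 -> '5G'
  i=14: run of 'D' x 8 -> '8D'
  i=22: run of 'G' x 1 -> '1G'

RLE = 3H6D5G8D1G


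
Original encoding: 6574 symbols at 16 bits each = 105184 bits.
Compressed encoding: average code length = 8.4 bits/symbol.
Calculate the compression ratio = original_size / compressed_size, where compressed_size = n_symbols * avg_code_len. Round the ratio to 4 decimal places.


original_size = n_symbols * orig_bits = 6574 * 16 = 105184 bits
compressed_size = n_symbols * avg_code_len = 6574 * 8.4 = 55221.6 bits
ratio = original_size / compressed_size = 105184 / 55221.6 = 1.9048

Compression ratio = 1.9048


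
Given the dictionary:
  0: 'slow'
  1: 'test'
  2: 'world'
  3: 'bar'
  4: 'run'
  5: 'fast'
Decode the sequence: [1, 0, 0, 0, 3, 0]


Look up each index in the dictionary:
  1 -> 'test'
  0 -> 'slow'
  0 -> 'slow'
  0 -> 'slow'
  3 -> 'bar'
  0 -> 'slow'

Decoded: "test slow slow slow bar slow"


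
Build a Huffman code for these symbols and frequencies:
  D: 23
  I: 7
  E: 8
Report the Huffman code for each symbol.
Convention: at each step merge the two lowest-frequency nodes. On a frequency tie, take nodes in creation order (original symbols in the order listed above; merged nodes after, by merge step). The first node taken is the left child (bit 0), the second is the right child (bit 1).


Huffman tree construction:
Step 1: Merge I(7) + E(8) = 15
Step 2: Merge (I+E)(15) + D(23) = 38
Read each symbol's code off the tree from the root (left child = 0, right child = 1).

Codes:
  D: 1 (length 1)
  I: 00 (length 2)
  E: 01 (length 2)
Average code length: 53/38 = 1.3947 bits/symbol


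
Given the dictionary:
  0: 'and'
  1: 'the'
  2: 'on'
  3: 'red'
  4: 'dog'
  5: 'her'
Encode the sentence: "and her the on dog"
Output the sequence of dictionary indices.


Look up each word in the dictionary:
  'and' -> 0
  'her' -> 5
  'the' -> 1
  'on' -> 2
  'dog' -> 4

Encoded: [0, 5, 1, 2, 4]


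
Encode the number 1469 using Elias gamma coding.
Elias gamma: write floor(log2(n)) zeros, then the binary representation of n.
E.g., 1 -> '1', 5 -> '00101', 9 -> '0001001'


num_bits = floor(log2(1469)) + 1 = 11
leading_zeros = num_bits - 1 = 10
binary(1469) = 10110111101

Elias gamma(1469) = '0000000000' + '10110111101' = 000000000010110111101 (21 bits)


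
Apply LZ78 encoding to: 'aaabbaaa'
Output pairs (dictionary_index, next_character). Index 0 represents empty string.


LZ78 encoding steps:
Dictionary: {0: ''}
Step 1: w='' (idx 0), next='a' -> output (0, 'a'), add 'a' as idx 1
Step 2: w='a' (idx 1), next='a' -> output (1, 'a'), add 'aa' as idx 2
Step 3: w='' (idx 0), next='b' -> output (0, 'b'), add 'b' as idx 3
Step 4: w='b' (idx 3), next='a' -> output (3, 'a'), add 'ba' as idx 4
Step 5: w='aa' (idx 2), end of input -> output (2, '')


Encoded: [(0, 'a'), (1, 'a'), (0, 'b'), (3, 'a'), (2, '')]


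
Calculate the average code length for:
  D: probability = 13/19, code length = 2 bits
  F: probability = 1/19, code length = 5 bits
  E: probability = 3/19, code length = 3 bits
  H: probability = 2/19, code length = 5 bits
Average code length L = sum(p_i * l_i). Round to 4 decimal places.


Weighted contributions p_i * l_i:
  D: (13/19) * 2 = 26/19
  F: (1/19) * 5 = 5/19
  E: (3/19) * 3 = 9/19
  H: (2/19) * 5 = 10/19
Sum = (26 + 5 + 9 + 10)/19 = 50/19

L = 50/19 = 2.6316 bits/symbol


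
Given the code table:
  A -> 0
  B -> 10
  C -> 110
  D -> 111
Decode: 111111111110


Decoding:
111 -> D
111 -> D
111 -> D
110 -> C


Result: DDDC


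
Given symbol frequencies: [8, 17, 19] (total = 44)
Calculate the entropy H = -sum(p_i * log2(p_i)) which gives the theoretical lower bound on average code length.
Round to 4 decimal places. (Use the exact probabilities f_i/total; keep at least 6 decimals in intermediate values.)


Per-symbol terms -p_i * log2(p_i) with p_i = f_i/44:
  p = 8/44 = 0.181818: log2(p) = -2.459432, -p*log2(p) = 0.447169
  p = 17/44 = 0.386364: log2(p) = -1.371969, -p*log2(p) = 0.530079
  p = 19/44 = 0.431818: log2(p) = -1.211504, -p*log2(p) = 0.523149
H = 0.447169 + 0.530079 + 0.523149 = 1.500397

H = 1.5004 bits/symbol


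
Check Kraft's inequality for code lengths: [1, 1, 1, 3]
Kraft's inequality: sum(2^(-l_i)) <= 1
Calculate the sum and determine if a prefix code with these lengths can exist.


Sum = 2^(-1) + 2^(-1) + 2^(-1) + 2^(-3)
    = 0.5 + 0.5 + 0.5 + 0.125
    = 13/8 = 1.625
Since 1.625 > 1, Kraft's inequality is NOT satisfied.
A prefix code with these lengths CANNOT exist.

Kraft sum = 1.625. Not satisfied.


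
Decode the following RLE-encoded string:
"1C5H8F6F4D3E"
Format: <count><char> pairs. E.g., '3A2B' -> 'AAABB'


Expanding each <count><char> pair:
  1C -> 'C'
  5H -> 'HHHHH'
  8F -> 'FFFFFFFF'
  6F -> 'FFFFFF'
  4D -> 'DDDD'
  3E -> 'EEE'

Decoded = CHHHHHFFFFFFFFFFFFFFDDDDEEE


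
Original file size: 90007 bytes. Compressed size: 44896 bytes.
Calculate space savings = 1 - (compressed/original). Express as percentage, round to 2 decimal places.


ratio = compressed/original = 44896/90007 = 0.498806
savings = 1 - ratio = 1 - 0.498806 = 0.501194
as a percentage: 0.501194 * 100 = 50.12%

Space savings = 1 - 44896/90007 = 50.12%


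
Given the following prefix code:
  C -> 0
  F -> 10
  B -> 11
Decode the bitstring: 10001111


Decoding step by step:
Bits 10 -> F
Bits 0 -> C
Bits 0 -> C
Bits 11 -> B
Bits 11 -> B


Decoded message: FCCBB


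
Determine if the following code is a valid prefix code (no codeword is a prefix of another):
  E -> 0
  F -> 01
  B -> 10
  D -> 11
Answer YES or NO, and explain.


Checking each pair (does one codeword prefix another?):
  E='0' vs F='01': prefix -- VIOLATION

NO -- this is NOT a valid prefix code. E (0) is a prefix of F (01).


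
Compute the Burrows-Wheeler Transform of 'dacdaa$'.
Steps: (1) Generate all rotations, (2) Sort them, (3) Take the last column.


Rotations (sorted):
  0: $dacdaa -> last char: a
  1: a$dacda -> last char: a
  2: aa$dacd -> last char: d
  3: acdaa$d -> last char: d
  4: cdaa$da -> last char: a
  5: daa$dac -> last char: c
  6: dacdaa$ -> last char: $


BWT = aaddac$


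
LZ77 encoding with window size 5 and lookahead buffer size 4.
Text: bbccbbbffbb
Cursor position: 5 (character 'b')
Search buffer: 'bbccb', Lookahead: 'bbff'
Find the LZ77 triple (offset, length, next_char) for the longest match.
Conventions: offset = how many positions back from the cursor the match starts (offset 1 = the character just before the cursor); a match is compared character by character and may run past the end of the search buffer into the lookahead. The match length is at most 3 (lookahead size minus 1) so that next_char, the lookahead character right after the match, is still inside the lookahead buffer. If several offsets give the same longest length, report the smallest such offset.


Try each offset into the search buffer:
  offset=1 (pos 4, char 'b'): match length 2
  offset=2 (pos 3, char 'c'): match length 0
  offset=3 (pos 2, char 'c'): match length 0
  offset=4 (pos 1, char 'b'): match length 1
  offset=5 (pos 0, char 'b'): match length 2
Longest match has length 2, found at offsets 1, 5; take the smallest, offset 1.
next_char = character at position 5 + 2 = 7 -> 'f'

Best match: offset=1, length=2 (matching 'bb' starting at position 4)
LZ77 triple: (1, 2, 'f')


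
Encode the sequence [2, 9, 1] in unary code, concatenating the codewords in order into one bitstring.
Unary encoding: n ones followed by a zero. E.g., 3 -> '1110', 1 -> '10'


Encode each number as n ones followed by a terminating 0:
  2 -> 110 (3 bits)
  9 -> 1111111110 (10 bits)
  1 -> 10 (2 bits)
Total length = 3 + 10 + 2 = 15 bits.

Unary([2, 9, 1]) = 110111111111010 (15 bits)


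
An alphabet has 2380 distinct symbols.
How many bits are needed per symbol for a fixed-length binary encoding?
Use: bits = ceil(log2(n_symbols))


log2(2380) = 11.2167
Bracket: 2^11 = 2048 < 2380 <= 2^12 = 4096
So ceil(log2(2380)) = 12

bits = ceil(log2(2380)) = ceil(11.2167) = 12 bits


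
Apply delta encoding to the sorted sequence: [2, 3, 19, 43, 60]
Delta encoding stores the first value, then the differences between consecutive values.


First value: 2
Deltas:
  3 - 2 = 1
  19 - 3 = 16
  43 - 19 = 24
  60 - 43 = 17


Delta encoded: [2, 1, 16, 24, 17]


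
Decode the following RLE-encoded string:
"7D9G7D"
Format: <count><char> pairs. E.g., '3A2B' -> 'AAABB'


Expanding each <count><char> pair:
  7D -> 'DDDDDDD'
  9G -> 'GGGGGGGGG'
  7D -> 'DDDDDDD'

Decoded = DDDDDDDGGGGGGGGGDDDDDDD


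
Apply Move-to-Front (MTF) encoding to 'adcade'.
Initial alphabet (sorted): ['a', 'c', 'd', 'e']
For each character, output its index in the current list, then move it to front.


MTF encoding:
'a': index 0 in ['a', 'c', 'd', 'e'] -> ['a', 'c', 'd', 'e']
'd': index 2 in ['a', 'c', 'd', 'e'] -> ['d', 'a', 'c', 'e']
'c': index 2 in ['d', 'a', 'c', 'e'] -> ['c', 'd', 'a', 'e']
'a': index 2 in ['c', 'd', 'a', 'e'] -> ['a', 'c', 'd', 'e']
'd': index 2 in ['a', 'c', 'd', 'e'] -> ['d', 'a', 'c', 'e']
'e': index 3 in ['d', 'a', 'c', 'e'] -> ['e', 'd', 'a', 'c']


Output: [0, 2, 2, 2, 2, 3]


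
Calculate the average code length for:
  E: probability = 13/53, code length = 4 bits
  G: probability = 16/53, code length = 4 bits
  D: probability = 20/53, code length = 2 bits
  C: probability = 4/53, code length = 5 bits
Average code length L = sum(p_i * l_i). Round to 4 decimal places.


Weighted contributions p_i * l_i:
  E: (13/53) * 4 = 52/53
  G: (16/53) * 4 = 64/53
  D: (20/53) * 2 = 40/53
  C: (4/53) * 5 = 20/53
Sum = (52 + 64 + 40 + 20)/53 = 176/53

L = 176/53 = 3.3208 bits/symbol


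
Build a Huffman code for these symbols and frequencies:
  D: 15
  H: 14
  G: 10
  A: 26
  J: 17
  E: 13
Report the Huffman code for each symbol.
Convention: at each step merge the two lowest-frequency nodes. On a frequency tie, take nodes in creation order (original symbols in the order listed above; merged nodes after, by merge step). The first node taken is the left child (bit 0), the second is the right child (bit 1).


Huffman tree construction:
Step 1: Merge G(10) + E(13) = 23
Step 2: Merge H(14) + D(15) = 29
Step 3: Merge J(17) + (G+E)(23) = 40
Step 4: Merge A(26) + (H+D)(29) = 55
Step 5: Merge (J+(G+E))(40) + (A+(H+D))(55) = 95
Read each symbol's code off the tree from the root (left child = 0, right child = 1).

Codes:
  D: 111 (length 3)
  H: 110 (length 3)
  G: 010 (length 3)
  A: 10 (length 2)
  J: 00 (length 2)
  E: 011 (length 3)
Average code length: 242/95 = 2.5474 bits/symbol


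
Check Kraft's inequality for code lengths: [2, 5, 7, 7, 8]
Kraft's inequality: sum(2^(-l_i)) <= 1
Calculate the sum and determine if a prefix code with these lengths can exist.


Sum = 2^(-2) + 2^(-5) + 2^(-7) + 2^(-7) + 2^(-8)
    = 0.25 + 0.03125 + 0.0078125 + 0.0078125 + 0.00390625
    = 77/256 = 0.30078125
Since 0.30078125 <= 1, Kraft's inequality IS satisfied.
A prefix code with these lengths CAN exist.

Kraft sum = 0.30078125. Satisfied.


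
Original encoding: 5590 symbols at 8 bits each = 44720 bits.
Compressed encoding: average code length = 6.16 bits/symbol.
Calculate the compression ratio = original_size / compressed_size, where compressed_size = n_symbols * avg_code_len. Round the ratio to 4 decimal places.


original_size = n_symbols * orig_bits = 5590 * 8 = 44720 bits
compressed_size = n_symbols * avg_code_len = 5590 * 6.16 = 34434.4 bits
ratio = original_size / compressed_size = 44720 / 34434.4 = 1.2987

Compression ratio = 1.2987


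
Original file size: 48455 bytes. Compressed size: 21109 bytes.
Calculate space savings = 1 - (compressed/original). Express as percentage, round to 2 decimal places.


ratio = compressed/original = 21109/48455 = 0.435641
savings = 1 - ratio = 1 - 0.435641 = 0.564359
as a percentage: 0.564359 * 100 = 56.44%

Space savings = 1 - 21109/48455 = 56.44%


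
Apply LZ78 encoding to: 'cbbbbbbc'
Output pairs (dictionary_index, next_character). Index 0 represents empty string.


LZ78 encoding steps:
Dictionary: {0: ''}
Step 1: w='' (idx 0), next='c' -> output (0, 'c'), add 'c' as idx 1
Step 2: w='' (idx 0), next='b' -> output (0, 'b'), add 'b' as idx 2
Step 3: w='b' (idx 2), next='b' -> output (2, 'b'), add 'bb' as idx 3
Step 4: w='bb' (idx 3), next='b' -> output (3, 'b'), add 'bbb' as idx 4
Step 5: w='c' (idx 1), end of input -> output (1, '')


Encoded: [(0, 'c'), (0, 'b'), (2, 'b'), (3, 'b'), (1, '')]


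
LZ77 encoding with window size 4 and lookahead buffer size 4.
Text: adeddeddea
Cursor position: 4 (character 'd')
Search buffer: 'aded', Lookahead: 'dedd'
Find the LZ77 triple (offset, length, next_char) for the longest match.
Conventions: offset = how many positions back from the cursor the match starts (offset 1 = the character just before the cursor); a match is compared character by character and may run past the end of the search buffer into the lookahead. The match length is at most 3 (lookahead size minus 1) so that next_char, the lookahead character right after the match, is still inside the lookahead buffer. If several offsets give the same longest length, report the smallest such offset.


Try each offset into the search buffer:
  offset=1 (pos 3, char 'd'): match length 1
  offset=2 (pos 2, char 'e'): match length 0
  offset=3 (pos 1, char 'd'): match length 3
  offset=4 (pos 0, char 'a'): match length 0
Longest match has length 3 at offset 3.
next_char = character at position 4 + 3 = 7 -> 'd'

Best match: offset=3, length=3 (matching 'ded' starting at position 1)
LZ77 triple: (3, 3, 'd')


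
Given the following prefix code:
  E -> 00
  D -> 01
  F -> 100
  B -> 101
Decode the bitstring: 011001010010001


Decoding step by step:
Bits 01 -> D
Bits 100 -> F
Bits 101 -> B
Bits 00 -> E
Bits 100 -> F
Bits 01 -> D


Decoded message: DFBEFD


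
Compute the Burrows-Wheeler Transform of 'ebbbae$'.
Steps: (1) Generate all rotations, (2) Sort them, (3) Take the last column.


Rotations (sorted):
  0: $ebbbae -> last char: e
  1: ae$ebbb -> last char: b
  2: bae$ebb -> last char: b
  3: bbae$eb -> last char: b
  4: bbbae$e -> last char: e
  5: e$ebbba -> last char: a
  6: ebbbae$ -> last char: $


BWT = ebbbea$


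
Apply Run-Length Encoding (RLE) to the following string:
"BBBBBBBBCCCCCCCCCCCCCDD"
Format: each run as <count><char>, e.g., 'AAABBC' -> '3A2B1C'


Scanning runs left to right:
  i=0: run of 'B' x 8 -> '8B'
  i=8: run of 'C' x 13 -> '13C'
  i=21: run of 'D' x 2 -> '2D'

RLE = 8B13C2D


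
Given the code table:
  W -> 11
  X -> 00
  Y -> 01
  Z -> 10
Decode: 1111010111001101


Decoding:
11 -> W
11 -> W
01 -> Y
01 -> Y
11 -> W
00 -> X
11 -> W
01 -> Y


Result: WWYYWXWY


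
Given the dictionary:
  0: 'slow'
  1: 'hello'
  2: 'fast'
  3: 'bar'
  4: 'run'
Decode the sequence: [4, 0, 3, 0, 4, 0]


Look up each index in the dictionary:
  4 -> 'run'
  0 -> 'slow'
  3 -> 'bar'
  0 -> 'slow'
  4 -> 'run'
  0 -> 'slow'

Decoded: "run slow bar slow run slow"


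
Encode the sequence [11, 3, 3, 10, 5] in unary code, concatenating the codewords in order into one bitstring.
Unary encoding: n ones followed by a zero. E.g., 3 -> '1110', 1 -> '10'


Encode each number as n ones followed by a terminating 0:
  11 -> 111111111110 (12 bits)
  3 -> 1110 (4 bits)
  3 -> 1110 (4 bits)
  10 -> 11111111110 (11 bits)
  5 -> 111110 (6 bits)
Total length = 12 + 4 + 4 + 11 + 6 = 37 bits.

Unary([11, 3, 3, 10, 5]) = 1111111111101110111011111111110111110 (37 bits)


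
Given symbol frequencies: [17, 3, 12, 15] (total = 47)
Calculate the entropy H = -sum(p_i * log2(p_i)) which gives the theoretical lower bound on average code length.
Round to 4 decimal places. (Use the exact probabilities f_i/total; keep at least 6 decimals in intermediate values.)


Per-symbol terms -p_i * log2(p_i) with p_i = f_i/47:
  p = 17/47 = 0.361702: log2(p) = -1.467126, -p*log2(p) = 0.530663
  p = 3/47 = 0.063830: log2(p) = -3.969626, -p*log2(p) = 0.253380
  p = 12/47 = 0.255319: log2(p) = -1.969626, -p*log2(p) = 0.502883
  p = 15/47 = 0.319149: log2(p) = -1.647698, -p*log2(p) = 0.525861
H = 0.530663 + 0.253380 + 0.502883 + 0.525861 = 1.812787

H = 1.8128 bits/symbol


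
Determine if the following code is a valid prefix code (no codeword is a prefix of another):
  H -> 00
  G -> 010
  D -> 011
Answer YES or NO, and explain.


Checking each pair (does one codeword prefix another?):
  H='00' vs G='010': no prefix
  H='00' vs D='011': no prefix
  G='010' vs H='00': no prefix
  G='010' vs D='011': no prefix
  D='011' vs H='00': no prefix
  D='011' vs G='010': no prefix
No violation found over all pairs.

YES -- this is a valid prefix code. No codeword is a prefix of any other codeword.


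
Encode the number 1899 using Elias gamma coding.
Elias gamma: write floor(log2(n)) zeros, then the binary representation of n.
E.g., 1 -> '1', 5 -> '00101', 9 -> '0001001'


num_bits = floor(log2(1899)) + 1 = 11
leading_zeros = num_bits - 1 = 10
binary(1899) = 11101101011

Elias gamma(1899) = '0000000000' + '11101101011' = 000000000011101101011 (21 bits)


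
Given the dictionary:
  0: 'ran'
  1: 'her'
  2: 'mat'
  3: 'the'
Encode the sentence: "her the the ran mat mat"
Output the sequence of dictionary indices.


Look up each word in the dictionary:
  'her' -> 1
  'the' -> 3
  'the' -> 3
  'ran' -> 0
  'mat' -> 2
  'mat' -> 2

Encoded: [1, 3, 3, 0, 2, 2]


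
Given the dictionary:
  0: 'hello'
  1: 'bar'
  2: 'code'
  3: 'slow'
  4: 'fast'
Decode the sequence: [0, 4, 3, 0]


Look up each index in the dictionary:
  0 -> 'hello'
  4 -> 'fast'
  3 -> 'slow'
  0 -> 'hello'

Decoded: "hello fast slow hello"


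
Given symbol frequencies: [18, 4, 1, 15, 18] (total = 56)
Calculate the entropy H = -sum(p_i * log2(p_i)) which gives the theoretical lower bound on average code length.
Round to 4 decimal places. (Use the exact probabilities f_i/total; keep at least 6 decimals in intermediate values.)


Per-symbol terms -p_i * log2(p_i) with p_i = f_i/56:
  p = 18/56 = 0.321429: log2(p) = -1.637430, -p*log2(p) = 0.526317
  p = 4/56 = 0.071429: log2(p) = -3.807355, -p*log2(p) = 0.271954
  p = 1/56 = 0.017857: log2(p) = -5.807355, -p*log2(p) = 0.103703
  p = 15/56 = 0.267857: log2(p) = -1.900464, -p*log2(p) = 0.509053
  p = 18/56 = 0.321429: log2(p) = -1.637430, -p*log2(p) = 0.526317
H = 0.526317 + 0.271954 + 0.103703 + 0.509053 + 0.526317 = 1.937344

H = 1.9373 bits/symbol


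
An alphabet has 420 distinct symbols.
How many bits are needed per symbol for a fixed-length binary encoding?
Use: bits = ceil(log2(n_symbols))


log2(420) = 8.7142
Bracket: 2^8 = 256 < 420 <= 2^9 = 512
So ceil(log2(420)) = 9

bits = ceil(log2(420)) = ceil(8.7142) = 9 bits


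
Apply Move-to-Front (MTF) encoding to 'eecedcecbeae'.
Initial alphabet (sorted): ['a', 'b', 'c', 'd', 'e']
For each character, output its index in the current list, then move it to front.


MTF encoding:
'e': index 4 in ['a', 'b', 'c', 'd', 'e'] -> ['e', 'a', 'b', 'c', 'd']
'e': index 0 in ['e', 'a', 'b', 'c', 'd'] -> ['e', 'a', 'b', 'c', 'd']
'c': index 3 in ['e', 'a', 'b', 'c', 'd'] -> ['c', 'e', 'a', 'b', 'd']
'e': index 1 in ['c', 'e', 'a', 'b', 'd'] -> ['e', 'c', 'a', 'b', 'd']
'd': index 4 in ['e', 'c', 'a', 'b', 'd'] -> ['d', 'e', 'c', 'a', 'b']
'c': index 2 in ['d', 'e', 'c', 'a', 'b'] -> ['c', 'd', 'e', 'a', 'b']
'e': index 2 in ['c', 'd', 'e', 'a', 'b'] -> ['e', 'c', 'd', 'a', 'b']
'c': index 1 in ['e', 'c', 'd', 'a', 'b'] -> ['c', 'e', 'd', 'a', 'b']
'b': index 4 in ['c', 'e', 'd', 'a', 'b'] -> ['b', 'c', 'e', 'd', 'a']
'e': index 2 in ['b', 'c', 'e', 'd', 'a'] -> ['e', 'b', 'c', 'd', 'a']
'a': index 4 in ['e', 'b', 'c', 'd', 'a'] -> ['a', 'e', 'b', 'c', 'd']
'e': index 1 in ['a', 'e', 'b', 'c', 'd'] -> ['e', 'a', 'b', 'c', 'd']


Output: [4, 0, 3, 1, 4, 2, 2, 1, 4, 2, 4, 1]


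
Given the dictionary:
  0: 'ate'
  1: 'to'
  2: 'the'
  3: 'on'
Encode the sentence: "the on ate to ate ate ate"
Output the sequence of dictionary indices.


Look up each word in the dictionary:
  'the' -> 2
  'on' -> 3
  'ate' -> 0
  'to' -> 1
  'ate' -> 0
  'ate' -> 0
  'ate' -> 0

Encoded: [2, 3, 0, 1, 0, 0, 0]


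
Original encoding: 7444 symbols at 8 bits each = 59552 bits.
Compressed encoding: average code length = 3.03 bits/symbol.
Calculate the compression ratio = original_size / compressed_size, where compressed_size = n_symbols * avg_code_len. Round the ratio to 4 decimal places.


original_size = n_symbols * orig_bits = 7444 * 8 = 59552 bits
compressed_size = n_symbols * avg_code_len = 7444 * 3.03 = 22555.32 bits
ratio = original_size / compressed_size = 59552 / 22555.32 = 2.6403

Compression ratio = 2.6403
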